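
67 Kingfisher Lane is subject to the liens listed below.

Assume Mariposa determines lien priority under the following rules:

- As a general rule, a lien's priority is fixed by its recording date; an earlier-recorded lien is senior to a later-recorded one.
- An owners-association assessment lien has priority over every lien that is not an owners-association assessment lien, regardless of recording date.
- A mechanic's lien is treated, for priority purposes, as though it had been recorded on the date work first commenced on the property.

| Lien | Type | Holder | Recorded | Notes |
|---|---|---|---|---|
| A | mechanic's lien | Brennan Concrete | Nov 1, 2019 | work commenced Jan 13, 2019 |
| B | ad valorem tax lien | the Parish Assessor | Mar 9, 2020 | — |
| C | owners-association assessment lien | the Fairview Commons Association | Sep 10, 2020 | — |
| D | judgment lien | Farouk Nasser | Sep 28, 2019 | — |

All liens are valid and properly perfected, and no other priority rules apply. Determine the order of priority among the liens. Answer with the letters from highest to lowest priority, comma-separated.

Effective dates after the stated exceptions: A's effective date is Jan 13, 2019, when work began.
C, as an owners-association assessment lien, has superpriority and ranks first.
Among the remaining liens, by effective date: A (Jan 13, 2019), D (Sep 28, 2019), B (Mar 9, 2020).

C, A, D, B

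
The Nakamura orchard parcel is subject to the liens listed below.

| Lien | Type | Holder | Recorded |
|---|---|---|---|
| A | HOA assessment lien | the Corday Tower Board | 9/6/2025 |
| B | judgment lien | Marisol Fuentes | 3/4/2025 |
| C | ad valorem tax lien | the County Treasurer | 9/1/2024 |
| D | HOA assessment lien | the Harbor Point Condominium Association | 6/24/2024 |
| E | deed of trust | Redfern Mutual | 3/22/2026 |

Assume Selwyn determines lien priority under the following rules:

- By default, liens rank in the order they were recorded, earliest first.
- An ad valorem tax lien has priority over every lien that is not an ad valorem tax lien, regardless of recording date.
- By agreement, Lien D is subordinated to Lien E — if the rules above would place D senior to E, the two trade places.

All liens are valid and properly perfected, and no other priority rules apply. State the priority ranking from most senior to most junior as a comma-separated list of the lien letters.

C is an ad valorem tax lien and takes priority over every other lien.
Remaining liens by effective date: D (6/24/2024), B (3/4/2025), A (9/6/2025), E (3/22/2026).
Because D would otherwise rank above E, the subordination swaps them.

C, E, B, A, D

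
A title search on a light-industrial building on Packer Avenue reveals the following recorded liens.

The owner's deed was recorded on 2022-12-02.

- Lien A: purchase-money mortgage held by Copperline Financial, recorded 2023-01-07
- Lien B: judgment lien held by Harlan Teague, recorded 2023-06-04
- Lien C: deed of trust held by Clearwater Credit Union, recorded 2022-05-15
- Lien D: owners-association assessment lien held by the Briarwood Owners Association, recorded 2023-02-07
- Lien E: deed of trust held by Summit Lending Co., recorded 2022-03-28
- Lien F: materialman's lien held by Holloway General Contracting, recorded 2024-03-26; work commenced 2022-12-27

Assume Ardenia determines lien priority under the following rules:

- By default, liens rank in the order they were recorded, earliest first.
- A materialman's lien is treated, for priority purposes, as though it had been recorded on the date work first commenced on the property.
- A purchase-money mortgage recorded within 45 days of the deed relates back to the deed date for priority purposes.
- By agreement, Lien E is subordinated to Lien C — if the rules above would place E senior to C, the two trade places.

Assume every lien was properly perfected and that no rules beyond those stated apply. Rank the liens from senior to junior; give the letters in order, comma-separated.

C, E, A, F, D, B

First, effective dates: A was recorded within the 45-day window, so its effective date is the deed date 2022-12-02; F relates back to 2022-12-27 (work commenced).
Sorted by effective date: E (2022-03-28), C (2022-05-15), A (2022-12-02), F (2022-12-27), D (2023-02-07), B (2023-06-04).
Because E would otherwise rank above C, the subordination swaps them.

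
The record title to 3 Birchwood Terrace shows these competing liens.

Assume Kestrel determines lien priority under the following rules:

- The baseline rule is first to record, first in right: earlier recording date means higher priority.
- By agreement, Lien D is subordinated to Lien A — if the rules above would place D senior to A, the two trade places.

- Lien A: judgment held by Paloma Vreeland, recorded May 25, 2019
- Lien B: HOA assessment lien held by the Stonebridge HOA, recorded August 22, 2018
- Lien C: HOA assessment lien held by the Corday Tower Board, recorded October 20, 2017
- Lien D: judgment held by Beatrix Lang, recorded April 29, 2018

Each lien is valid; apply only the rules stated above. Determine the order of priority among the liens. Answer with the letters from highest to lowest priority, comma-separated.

C, A, B, D

Sorted by effective date: C (October 20, 2017), D (April 29, 2018), B (August 22, 2018), A (May 25, 2019).
D would otherwise be senior to A, so under the subordination agreement D and A exchange positions.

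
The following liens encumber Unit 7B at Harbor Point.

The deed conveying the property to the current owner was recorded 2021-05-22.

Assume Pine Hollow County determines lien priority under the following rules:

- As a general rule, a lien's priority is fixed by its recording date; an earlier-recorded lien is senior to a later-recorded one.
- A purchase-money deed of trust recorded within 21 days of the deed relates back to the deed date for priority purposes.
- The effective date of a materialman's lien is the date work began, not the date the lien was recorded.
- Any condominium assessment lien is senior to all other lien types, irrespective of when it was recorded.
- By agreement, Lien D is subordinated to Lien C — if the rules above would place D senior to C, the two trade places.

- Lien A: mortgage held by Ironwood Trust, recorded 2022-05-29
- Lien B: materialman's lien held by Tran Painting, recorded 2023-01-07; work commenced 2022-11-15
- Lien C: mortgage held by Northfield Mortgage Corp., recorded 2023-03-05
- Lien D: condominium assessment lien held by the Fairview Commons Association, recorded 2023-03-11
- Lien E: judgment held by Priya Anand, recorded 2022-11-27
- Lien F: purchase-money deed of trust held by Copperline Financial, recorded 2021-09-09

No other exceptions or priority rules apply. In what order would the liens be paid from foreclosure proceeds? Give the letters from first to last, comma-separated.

Adjusting effective dates: B relates back to 2022-11-15 (work commenced); F was recorded 110 days after the deed — beyond 21 days — so no relation-back applies.
As a condominium assessment lien, D is senior to every other lien.
Remaining liens by effective date: F (2021-09-09), A (2022-05-29), B (2022-11-15), E (2022-11-27), C (2023-03-05).
D would otherwise be senior to C, so under the subordination agreement D and C exchange positions.

C, F, A, B, E, D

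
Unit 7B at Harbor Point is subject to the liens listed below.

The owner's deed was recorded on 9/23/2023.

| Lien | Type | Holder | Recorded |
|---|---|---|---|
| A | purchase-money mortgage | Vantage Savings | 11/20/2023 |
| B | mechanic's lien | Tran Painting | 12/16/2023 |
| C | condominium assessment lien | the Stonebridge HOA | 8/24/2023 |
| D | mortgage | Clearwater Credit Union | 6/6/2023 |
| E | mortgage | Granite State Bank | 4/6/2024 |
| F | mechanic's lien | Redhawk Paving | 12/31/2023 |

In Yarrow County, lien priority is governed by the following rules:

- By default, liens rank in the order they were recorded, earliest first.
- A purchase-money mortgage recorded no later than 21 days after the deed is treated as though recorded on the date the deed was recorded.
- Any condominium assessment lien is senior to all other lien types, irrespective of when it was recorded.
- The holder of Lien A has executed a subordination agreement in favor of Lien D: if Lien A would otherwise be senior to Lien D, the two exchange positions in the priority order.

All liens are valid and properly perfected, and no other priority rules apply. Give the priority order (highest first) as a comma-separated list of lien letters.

Effective dates after the stated exceptions: A was recorded 58 days after the deed — beyond 21 days — so no relation-back applies.
C is a condominium assessment lien and takes priority over every other lien.
The other liens, earliest effective date first: D (6/6/2023), A (11/20/2023), B (12/16/2023), F (12/31/2023), E (4/6/2024).
A is already junior to D, so the subordination agreement changes nothing.

C, D, A, B, F, E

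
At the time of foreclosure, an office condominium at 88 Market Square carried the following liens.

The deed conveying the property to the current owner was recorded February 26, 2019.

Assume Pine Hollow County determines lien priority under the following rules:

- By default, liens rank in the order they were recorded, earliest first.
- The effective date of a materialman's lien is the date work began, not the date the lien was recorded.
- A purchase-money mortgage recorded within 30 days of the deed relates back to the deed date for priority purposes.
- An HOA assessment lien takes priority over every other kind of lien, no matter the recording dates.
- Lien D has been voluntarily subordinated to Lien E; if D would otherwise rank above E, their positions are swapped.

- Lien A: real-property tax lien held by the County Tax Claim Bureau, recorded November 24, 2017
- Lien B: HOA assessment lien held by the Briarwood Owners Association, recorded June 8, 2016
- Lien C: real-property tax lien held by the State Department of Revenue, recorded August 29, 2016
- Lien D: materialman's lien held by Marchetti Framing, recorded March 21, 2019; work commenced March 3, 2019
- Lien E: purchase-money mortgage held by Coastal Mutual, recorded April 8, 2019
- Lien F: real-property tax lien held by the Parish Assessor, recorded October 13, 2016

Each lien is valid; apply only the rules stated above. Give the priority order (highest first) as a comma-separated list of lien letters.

B, C, F, A, E, D

First, effective dates: D's effective date is March 3, 2019, when work began; E missed the 30-day window (41 days after the deed), so its recording date stands.
B, as an HOA assessment lien, has superpriority and ranks first.
Ordering the rest by effective date: C (August 29, 2016), F (October 13, 2016), A (November 24, 2017), D (March 3, 2019), E (April 8, 2019).
D would otherwise be senior to E, so under the subordination agreement D and E exchange positions.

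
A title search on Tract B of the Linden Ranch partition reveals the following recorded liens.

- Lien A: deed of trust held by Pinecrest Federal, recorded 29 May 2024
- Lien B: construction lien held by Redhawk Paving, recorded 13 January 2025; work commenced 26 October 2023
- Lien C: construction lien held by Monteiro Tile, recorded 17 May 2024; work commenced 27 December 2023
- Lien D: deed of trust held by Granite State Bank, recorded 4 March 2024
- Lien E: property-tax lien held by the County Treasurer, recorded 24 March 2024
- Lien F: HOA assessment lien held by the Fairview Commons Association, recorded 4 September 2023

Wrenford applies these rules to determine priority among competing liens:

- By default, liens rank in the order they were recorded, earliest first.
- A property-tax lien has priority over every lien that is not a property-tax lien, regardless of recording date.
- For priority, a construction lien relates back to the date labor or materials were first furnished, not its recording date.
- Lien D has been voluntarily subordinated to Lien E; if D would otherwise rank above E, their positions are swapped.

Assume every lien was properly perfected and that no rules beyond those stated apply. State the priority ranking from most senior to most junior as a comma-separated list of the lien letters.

Effective dates after the stated exceptions: B's effective date is 26 October 2023, when work began; C's effective date is 27 December 2023, when work began.
E is a property-tax lien and takes priority over every other lien.
Ordering the rest by effective date: F (4 September 2023), B (26 October 2023), C (27 December 2023), D (4 March 2024), A (29 May 2024).
D is already junior to E, so the subordination agreement changes nothing.

E, F, B, C, D, A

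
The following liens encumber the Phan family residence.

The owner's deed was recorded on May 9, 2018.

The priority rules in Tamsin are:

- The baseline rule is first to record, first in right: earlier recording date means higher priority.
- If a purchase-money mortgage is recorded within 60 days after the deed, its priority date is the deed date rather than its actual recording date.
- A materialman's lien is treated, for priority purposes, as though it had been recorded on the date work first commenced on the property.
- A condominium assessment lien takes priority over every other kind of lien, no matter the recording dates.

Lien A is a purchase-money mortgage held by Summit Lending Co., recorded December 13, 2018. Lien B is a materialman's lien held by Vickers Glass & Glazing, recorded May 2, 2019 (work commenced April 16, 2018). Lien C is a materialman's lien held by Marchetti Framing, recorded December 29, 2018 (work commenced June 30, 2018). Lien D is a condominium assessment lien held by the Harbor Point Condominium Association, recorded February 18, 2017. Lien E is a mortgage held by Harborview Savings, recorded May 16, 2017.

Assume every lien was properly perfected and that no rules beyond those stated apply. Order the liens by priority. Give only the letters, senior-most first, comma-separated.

Effective dates after the stated exceptions: A missed the 60-day window (218 days after the deed), so its recording date stands; B's effective date is April 16, 2018, when work began; C relates back to June 30, 2018 (work commenced).
D is a condominium assessment lien and takes priority over every other lien.
Ordering the rest by effective date: E (May 16, 2017), B (April 16, 2018), C (June 30, 2018), A (December 13, 2018).

D, E, B, C, A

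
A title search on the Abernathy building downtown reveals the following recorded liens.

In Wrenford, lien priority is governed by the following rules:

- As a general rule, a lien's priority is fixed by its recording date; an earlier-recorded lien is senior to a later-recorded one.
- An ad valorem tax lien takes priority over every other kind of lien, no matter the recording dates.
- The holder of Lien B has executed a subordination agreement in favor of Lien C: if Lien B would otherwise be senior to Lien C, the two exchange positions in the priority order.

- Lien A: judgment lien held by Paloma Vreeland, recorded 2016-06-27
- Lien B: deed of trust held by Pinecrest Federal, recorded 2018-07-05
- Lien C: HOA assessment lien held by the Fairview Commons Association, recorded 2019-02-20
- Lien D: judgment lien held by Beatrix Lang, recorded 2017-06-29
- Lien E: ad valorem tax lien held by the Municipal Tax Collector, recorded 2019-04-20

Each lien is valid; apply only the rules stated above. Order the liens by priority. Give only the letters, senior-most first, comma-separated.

E, A, D, C, B

As an ad valorem tax lien, E is senior to every other lien.
Among the remaining liens, by effective date: A (2016-06-27), D (2017-06-29), B (2018-07-05), C (2019-02-20).
Because B would otherwise rank above C, the subordination swaps them.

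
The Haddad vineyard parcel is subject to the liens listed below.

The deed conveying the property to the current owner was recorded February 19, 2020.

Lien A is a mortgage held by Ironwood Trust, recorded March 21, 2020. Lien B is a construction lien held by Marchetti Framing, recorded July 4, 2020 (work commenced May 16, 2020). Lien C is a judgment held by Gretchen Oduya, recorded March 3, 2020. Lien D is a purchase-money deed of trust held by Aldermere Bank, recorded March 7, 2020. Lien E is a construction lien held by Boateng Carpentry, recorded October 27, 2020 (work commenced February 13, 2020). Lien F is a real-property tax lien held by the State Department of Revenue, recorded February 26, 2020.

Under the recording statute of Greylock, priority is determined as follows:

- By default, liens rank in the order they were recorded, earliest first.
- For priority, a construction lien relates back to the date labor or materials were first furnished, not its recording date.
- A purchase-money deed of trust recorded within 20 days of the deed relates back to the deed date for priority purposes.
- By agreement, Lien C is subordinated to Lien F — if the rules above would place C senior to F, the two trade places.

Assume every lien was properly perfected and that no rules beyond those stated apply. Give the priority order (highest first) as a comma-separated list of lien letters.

E, D, F, C, A, B

Effective dates: B's effective date is May 16, 2020, when work began; D's effective date is the deed date, February 19, 2020; E's effective date is February 13, 2020, when work began.
Sorted by effective date: E (February 13, 2020), D (February 19, 2020), F (February 26, 2020), C (March 3, 2020), A (March 21, 2020), B (May 16, 2020).
Since C is not senior to F, the subordination leaves the order unchanged.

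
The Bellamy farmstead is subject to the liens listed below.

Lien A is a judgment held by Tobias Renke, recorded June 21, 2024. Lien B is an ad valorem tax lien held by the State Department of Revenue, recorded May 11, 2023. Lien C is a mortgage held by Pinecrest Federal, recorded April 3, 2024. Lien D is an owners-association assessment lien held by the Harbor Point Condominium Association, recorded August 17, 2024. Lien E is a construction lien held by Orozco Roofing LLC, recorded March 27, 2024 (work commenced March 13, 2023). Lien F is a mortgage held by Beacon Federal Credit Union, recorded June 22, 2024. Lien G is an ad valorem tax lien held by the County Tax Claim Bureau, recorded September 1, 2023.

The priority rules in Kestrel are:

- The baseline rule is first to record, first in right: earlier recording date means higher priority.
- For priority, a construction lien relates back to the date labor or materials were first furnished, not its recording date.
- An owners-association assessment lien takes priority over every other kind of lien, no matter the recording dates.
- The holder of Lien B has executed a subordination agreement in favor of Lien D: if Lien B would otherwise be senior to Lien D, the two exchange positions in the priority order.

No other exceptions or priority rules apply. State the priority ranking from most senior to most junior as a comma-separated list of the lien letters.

Adjusting effective dates: E relates back to March 13, 2023 (work commenced).
As an owners-association assessment lien, D is senior to every other lien.
Ordering the rest by effective date: E (March 13, 2023), B (May 11, 2023), G (September 1, 2023), C (April 3, 2024), A (June 21, 2024), F (June 22, 2024).
B is already junior to D, so the subordination agreement changes nothing.

D, E, B, G, C, A, F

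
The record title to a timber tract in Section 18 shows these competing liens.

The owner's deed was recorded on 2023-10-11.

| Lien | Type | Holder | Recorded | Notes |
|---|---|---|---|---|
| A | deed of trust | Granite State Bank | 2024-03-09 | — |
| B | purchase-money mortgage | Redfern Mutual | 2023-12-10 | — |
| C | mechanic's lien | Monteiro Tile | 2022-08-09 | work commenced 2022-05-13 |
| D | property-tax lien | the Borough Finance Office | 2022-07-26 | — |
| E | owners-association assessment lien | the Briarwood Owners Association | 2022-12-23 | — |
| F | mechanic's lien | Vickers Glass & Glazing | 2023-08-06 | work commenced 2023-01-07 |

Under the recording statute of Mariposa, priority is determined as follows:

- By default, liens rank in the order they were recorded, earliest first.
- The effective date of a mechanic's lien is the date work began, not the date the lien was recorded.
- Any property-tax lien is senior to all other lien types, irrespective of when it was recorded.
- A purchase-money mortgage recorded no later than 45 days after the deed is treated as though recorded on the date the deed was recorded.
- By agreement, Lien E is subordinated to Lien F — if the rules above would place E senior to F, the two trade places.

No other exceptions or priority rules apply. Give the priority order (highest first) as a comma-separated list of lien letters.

Effective dates after the stated exceptions: B missed the 45-day window (60 days after the deed), so its recording date stands; C is treated as recorded 2022-05-13, the work-commencement date; F's effective date is 2023-01-07, when work began.
D is a property-tax lien and takes priority over every other lien.
Ordering the rest by effective date: C (2022-05-13), E (2022-12-23), F (2023-01-07), B (2023-12-10), A (2024-03-09).
E is senior to F before the subordination, so the two trade places.

D, C, F, E, B, A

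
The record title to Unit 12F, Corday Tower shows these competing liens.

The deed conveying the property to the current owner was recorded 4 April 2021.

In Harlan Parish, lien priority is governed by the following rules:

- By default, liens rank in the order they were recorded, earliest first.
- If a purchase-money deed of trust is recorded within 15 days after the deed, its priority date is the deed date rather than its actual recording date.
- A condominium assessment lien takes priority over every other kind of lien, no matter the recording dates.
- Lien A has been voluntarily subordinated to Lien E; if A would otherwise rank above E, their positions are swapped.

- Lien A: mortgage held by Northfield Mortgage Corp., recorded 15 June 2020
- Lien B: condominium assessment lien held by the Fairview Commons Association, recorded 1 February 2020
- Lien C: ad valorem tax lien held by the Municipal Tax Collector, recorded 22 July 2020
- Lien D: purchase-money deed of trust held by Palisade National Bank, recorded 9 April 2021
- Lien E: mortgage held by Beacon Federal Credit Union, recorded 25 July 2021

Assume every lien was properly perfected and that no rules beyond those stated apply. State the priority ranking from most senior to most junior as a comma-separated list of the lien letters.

Effective dates: D was recorded within the 15-day window, so its effective date is the deed date 4 April 2021.
B is a condominium assessment lien, so it outranks all other liens regardless of date.
Among the remaining liens, by effective date: A (15 June 2020), C (22 July 2020), D (4 April 2021), E (25 July 2021).
A is senior to E before the subordination, so the two trade places.

B, E, C, D, A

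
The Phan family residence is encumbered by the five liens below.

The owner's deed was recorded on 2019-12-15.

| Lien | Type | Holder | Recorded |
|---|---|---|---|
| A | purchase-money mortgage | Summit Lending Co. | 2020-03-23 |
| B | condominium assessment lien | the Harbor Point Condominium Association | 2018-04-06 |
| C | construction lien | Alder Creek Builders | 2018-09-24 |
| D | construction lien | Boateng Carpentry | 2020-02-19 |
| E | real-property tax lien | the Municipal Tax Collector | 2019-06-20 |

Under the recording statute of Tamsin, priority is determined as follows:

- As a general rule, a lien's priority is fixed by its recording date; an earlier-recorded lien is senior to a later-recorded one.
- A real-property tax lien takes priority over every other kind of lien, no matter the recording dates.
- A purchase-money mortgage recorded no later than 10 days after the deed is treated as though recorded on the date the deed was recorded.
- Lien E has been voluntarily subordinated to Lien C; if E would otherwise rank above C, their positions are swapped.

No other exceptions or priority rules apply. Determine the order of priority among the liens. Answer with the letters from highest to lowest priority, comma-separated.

Effective dates after the stated exceptions: A was recorded 99 days after the deed, outside the 10-day window, so it keeps its recording date.
E, as a real-property tax lien, has superpriority and ranks first.
Remaining liens by effective date: B (2018-04-06), C (2018-09-24), D (2020-02-19), A (2020-03-23).
The subordination applies — E was senior to C — so E and C swap.

C, B, E, D, A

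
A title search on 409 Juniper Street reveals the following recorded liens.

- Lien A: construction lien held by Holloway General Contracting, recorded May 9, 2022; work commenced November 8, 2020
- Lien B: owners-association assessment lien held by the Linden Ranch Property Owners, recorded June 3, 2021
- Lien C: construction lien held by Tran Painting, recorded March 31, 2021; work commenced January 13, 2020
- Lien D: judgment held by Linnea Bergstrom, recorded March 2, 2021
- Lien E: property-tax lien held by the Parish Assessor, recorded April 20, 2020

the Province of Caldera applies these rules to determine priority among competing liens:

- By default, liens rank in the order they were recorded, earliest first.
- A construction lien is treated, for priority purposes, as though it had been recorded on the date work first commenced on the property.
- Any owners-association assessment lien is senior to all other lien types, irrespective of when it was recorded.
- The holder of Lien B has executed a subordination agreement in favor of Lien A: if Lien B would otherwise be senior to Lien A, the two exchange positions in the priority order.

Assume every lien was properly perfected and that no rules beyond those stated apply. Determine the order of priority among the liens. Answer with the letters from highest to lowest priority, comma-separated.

Effective dates: A is treated as recorded November 8, 2020, the work-commencement date; C is treated as recorded January 13, 2020, the work-commencement date.
As an owners-association assessment lien, B is senior to every other lien.
Among the remaining liens, by effective date: C (January 13, 2020), E (April 20, 2020), A (November 8, 2020), D (March 2, 2021).
Because B would otherwise rank above A, the subordination swaps them.

A, C, E, B, D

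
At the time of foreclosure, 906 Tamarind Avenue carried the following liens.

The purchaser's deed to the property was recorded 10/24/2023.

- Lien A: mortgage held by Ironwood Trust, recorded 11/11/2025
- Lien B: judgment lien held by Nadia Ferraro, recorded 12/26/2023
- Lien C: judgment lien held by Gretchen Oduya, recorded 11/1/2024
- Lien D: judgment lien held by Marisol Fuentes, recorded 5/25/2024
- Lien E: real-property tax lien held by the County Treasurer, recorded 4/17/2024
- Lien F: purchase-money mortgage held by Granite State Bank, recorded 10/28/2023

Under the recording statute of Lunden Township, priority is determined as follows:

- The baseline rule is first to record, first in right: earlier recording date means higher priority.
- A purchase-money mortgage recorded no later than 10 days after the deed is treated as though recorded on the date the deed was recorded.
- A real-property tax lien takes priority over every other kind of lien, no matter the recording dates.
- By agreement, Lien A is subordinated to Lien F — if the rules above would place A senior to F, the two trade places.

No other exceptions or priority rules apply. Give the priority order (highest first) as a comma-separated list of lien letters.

Effective dates: F's effective date is the deed date, 10/24/2023.
E, as a real-property tax lien, has superpriority and ranks first.
Remaining liens by effective date: F (10/24/2023), B (12/26/2023), D (5/25/2024), C (11/1/2024), A (11/11/2025).
A is already junior to F, so the subordination agreement changes nothing.

E, F, B, D, C, A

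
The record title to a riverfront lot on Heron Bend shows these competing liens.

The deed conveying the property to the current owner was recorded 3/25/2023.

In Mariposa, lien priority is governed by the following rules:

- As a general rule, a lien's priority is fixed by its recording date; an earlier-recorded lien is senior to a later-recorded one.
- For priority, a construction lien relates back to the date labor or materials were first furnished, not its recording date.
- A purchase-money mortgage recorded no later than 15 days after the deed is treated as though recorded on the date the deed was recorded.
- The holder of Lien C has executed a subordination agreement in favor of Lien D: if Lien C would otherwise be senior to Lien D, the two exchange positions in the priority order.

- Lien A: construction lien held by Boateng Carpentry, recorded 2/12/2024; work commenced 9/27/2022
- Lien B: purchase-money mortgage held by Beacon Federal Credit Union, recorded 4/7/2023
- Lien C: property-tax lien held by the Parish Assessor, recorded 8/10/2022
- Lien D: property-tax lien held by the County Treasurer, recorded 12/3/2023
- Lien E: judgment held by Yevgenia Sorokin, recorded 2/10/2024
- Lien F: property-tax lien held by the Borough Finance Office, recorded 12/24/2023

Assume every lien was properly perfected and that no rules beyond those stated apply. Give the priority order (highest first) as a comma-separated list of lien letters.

First, effective dates: A is treated as recorded 9/27/2022, the work-commencement date; B was recorded within the 15-day window, so its effective date is the deed date 3/25/2023.
Ordering by effective date: C (8/10/2022), A (9/27/2022), B (3/25/2023), D (12/3/2023), F (12/24/2023), E (2/10/2024).
C is senior to D before the subordination, so the two trade places.

D, A, B, C, F, E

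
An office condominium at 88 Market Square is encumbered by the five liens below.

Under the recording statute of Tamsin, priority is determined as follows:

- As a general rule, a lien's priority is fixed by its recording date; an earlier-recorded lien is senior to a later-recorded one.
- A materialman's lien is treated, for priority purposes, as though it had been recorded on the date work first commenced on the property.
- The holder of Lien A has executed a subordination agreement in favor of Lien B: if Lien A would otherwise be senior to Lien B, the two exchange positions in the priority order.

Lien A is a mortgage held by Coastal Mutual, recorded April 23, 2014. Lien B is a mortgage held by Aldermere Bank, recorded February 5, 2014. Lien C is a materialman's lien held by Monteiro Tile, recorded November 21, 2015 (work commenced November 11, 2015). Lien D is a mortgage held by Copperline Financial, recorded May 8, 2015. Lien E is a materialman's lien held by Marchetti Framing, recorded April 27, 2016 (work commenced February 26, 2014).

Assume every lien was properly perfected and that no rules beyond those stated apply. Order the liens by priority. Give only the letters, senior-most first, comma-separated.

Adjusting effective dates: C is treated as recorded November 11, 2015, the work-commencement date; E relates back to February 26, 2014 (work commenced).
By effective date, earliest first: B (February 5, 2014), E (February 26, 2014), A (April 23, 2014), D (May 8, 2015), C (November 11, 2015).
Since A is not senior to B, the subordination leaves the order unchanged.

B, E, A, D, C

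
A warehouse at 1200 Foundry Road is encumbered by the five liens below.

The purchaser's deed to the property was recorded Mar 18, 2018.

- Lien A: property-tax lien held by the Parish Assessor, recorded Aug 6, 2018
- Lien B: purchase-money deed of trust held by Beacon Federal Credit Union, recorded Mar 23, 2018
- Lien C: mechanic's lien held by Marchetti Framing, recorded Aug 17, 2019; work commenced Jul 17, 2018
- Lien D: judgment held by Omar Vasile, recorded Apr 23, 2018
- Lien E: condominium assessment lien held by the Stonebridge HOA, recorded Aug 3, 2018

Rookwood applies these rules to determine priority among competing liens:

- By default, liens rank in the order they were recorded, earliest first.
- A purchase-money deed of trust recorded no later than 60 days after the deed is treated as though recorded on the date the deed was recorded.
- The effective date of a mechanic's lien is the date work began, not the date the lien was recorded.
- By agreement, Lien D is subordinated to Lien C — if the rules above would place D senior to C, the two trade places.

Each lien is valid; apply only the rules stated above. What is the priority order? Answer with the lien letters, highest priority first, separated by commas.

Effective dates: B relates back to the deed date Mar 18, 2018; C relates back to Jul 17, 2018 (work commenced).
Sorted by effective date: B (Mar 18, 2018), D (Apr 23, 2018), C (Jul 17, 2018), E (Aug 3, 2018), A (Aug 6, 2018).
Because D would otherwise rank above C, the subordination swaps them.

B, C, D, E, A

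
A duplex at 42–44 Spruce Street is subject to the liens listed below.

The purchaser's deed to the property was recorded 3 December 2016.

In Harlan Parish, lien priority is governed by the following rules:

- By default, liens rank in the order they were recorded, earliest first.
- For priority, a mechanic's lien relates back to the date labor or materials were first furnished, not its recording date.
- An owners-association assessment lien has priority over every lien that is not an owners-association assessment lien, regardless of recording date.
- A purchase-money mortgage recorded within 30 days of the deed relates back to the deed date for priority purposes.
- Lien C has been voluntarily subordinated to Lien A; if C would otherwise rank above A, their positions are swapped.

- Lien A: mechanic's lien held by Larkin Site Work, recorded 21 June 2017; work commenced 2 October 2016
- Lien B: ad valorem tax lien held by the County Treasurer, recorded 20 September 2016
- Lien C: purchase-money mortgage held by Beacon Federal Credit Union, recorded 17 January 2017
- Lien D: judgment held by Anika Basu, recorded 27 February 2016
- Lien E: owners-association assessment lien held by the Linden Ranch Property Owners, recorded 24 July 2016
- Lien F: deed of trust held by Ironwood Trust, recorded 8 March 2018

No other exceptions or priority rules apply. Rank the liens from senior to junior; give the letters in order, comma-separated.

E, D, B, A, C, F

Effective dates: A relates back to 2 October 2016 (work commenced); C was recorded 45 days after the deed — beyond 30 days — so no relation-back applies.
E, as an owners-association assessment lien, has superpriority and ranks first.
The other liens, earliest effective date first: D (27 February 2016), B (20 September 2016), A (2 October 2016), C (17 January 2017), F (8 March 2018).
C is already junior to A, so the subordination agreement changes nothing.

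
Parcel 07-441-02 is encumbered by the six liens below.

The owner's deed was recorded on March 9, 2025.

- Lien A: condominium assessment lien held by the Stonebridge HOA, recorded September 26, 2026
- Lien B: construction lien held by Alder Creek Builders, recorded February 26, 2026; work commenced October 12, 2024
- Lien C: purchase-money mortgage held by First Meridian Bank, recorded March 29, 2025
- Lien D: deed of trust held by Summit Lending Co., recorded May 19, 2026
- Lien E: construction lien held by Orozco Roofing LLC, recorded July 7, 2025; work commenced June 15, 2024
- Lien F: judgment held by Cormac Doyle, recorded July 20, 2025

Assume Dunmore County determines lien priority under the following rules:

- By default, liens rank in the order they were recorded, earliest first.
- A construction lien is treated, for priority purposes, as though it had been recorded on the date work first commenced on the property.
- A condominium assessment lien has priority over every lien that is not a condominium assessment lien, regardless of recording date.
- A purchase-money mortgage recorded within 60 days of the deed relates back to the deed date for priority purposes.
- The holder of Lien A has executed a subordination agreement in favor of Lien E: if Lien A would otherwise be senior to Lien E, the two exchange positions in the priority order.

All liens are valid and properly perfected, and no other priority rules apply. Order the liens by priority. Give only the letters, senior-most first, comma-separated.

E, A, B, C, F, D

First, effective dates: B is treated as recorded October 12, 2024, the work-commencement date; C was recorded within the 60-day window, so its effective date is the deed date March 9, 2025; E relates back to June 15, 2024 (work commenced).
A is a condominium assessment lien and takes priority over every other lien.
Remaining liens by effective date: E (June 15, 2024), B (October 12, 2024), C (March 9, 2025), F (July 20, 2025), D (May 19, 2026).
Because A would otherwise rank above E, the subordination swaps them.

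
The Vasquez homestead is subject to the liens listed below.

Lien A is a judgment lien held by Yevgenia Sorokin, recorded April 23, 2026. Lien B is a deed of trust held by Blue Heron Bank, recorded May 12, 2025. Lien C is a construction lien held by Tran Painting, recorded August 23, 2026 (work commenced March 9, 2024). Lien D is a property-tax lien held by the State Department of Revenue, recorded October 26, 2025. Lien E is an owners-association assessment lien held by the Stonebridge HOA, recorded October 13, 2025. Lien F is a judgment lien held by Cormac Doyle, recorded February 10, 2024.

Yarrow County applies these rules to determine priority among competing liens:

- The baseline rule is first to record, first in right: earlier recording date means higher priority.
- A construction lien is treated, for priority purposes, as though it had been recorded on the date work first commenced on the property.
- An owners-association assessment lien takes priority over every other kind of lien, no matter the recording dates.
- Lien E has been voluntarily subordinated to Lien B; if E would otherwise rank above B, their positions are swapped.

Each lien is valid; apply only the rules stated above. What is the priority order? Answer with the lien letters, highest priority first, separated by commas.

First, effective dates: C is treated as recorded March 9, 2024, the work-commencement date.
E is an owners-association assessment lien, so it outranks all other liens regardless of date.
The other liens, earliest effective date first: F (February 10, 2024), C (March 9, 2024), B (May 12, 2025), D (October 26, 2025), A (April 23, 2026).
The subordination applies — E was senior to B — so E and B swap.

B, F, C, E, D, A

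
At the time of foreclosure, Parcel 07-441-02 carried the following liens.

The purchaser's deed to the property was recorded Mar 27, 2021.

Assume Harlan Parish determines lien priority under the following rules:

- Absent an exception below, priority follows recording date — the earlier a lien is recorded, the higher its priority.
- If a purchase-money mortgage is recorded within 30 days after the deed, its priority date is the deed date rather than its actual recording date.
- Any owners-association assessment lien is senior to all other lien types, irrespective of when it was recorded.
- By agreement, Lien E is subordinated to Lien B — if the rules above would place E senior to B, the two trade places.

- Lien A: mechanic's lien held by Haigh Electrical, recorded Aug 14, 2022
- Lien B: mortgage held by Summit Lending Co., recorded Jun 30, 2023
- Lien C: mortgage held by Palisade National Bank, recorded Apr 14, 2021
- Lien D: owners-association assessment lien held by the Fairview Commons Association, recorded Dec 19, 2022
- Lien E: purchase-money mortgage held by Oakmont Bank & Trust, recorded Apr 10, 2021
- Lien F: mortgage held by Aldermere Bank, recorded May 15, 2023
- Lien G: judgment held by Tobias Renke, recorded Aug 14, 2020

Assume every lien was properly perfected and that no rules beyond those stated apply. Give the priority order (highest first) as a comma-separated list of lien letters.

D, G, B, C, A, F, E

First, effective dates: E relates back to the deed date Mar 27, 2021.
D, as an owners-association assessment lien, has superpriority and ranks first.
The other liens, earliest effective date first: G (Aug 14, 2020), E (Mar 27, 2021), C (Apr 14, 2021), A (Aug 14, 2022), F (May 15, 2023), B (Jun 30, 2023).
E would otherwise be senior to B, so under the subordination agreement E and B exchange positions.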